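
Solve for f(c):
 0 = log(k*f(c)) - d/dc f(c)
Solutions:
 li(k*f(c))/k = C1 + c


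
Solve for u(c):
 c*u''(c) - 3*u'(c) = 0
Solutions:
 u(c) = C1 + C2*c^4


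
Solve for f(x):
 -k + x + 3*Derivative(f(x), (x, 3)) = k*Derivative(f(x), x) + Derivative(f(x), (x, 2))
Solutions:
 f(x) = C1 + C2*exp(x*(1 - sqrt(12*k + 1))/6) + C3*exp(x*(sqrt(12*k + 1) + 1)/6) - x + x^2/(2*k) - x/k^2


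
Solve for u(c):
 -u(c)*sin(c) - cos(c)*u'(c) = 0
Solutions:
 u(c) = C1*cos(c)


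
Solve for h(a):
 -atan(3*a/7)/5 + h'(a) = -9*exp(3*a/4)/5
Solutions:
 h(a) = C1 + a*atan(3*a/7)/5 - 12*exp(3*a/4)/5 - 7*log(9*a^2 + 49)/30


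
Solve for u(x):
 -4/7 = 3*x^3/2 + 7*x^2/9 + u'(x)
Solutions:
 u(x) = C1 - 3*x^4/8 - 7*x^3/27 - 4*x/7


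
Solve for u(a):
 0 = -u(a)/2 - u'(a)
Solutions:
 u(a) = C1*exp(-a/2)


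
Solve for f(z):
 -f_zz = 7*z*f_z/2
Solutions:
 f(z) = C1 + C2*erf(sqrt(7)*z/2)


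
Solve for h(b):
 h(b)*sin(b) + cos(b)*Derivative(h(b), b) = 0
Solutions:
 h(b) = C1*cos(b)


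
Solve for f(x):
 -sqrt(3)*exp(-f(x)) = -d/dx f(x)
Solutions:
 f(x) = log(C1 + sqrt(3)*x)


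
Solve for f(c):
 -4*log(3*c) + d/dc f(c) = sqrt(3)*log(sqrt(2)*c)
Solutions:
 f(c) = C1 + sqrt(3)*c*log(c) + 4*c*log(c) - 4*c - sqrt(3)*c + c*log(81*2^(sqrt(3)/2))


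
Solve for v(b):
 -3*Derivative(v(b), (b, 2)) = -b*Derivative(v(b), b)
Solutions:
 v(b) = C1 + C2*erfi(sqrt(6)*b/6)


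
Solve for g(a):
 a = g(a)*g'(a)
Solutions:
 g(a) = -sqrt(C1 + a^2)
 g(a) = sqrt(C1 + a^2)


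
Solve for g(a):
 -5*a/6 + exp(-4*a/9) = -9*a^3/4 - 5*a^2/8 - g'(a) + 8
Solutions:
 g(a) = C1 - 9*a^4/16 - 5*a^3/24 + 5*a^2/12 + 8*a + 9*exp(-4*a/9)/4


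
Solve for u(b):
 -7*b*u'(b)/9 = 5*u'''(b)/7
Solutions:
 u(b) = C1 + Integral(C2*airyai(-7^(2/3)*75^(1/3)*b/15) + C3*airybi(-7^(2/3)*75^(1/3)*b/15), b)


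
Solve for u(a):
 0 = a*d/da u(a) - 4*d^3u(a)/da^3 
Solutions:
 u(a) = C1 + Integral(C2*airyai(2^(1/3)*a/2) + C3*airybi(2^(1/3)*a/2), a)


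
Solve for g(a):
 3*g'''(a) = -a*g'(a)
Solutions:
 g(a) = C1 + Integral(C2*airyai(-3^(2/3)*a/3) + C3*airybi(-3^(2/3)*a/3), a)


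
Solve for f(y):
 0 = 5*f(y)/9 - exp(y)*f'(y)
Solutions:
 f(y) = C1*exp(-5*exp(-y)/9)


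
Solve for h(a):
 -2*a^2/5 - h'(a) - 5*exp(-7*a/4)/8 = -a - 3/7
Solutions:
 h(a) = C1 - 2*a^3/15 + a^2/2 + 3*a/7 + 5*exp(-7*a/4)/14


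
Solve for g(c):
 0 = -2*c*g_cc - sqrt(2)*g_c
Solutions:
 g(c) = C1 + C2*c^(1 - sqrt(2)/2)


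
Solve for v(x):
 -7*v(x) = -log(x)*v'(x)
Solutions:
 v(x) = C1*exp(7*li(x))


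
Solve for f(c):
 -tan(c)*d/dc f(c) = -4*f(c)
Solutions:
 f(c) = C1*sin(c)^4


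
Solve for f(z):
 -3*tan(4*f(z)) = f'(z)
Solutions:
 f(z) = -asin(C1*exp(-12*z))/4 + pi/4
 f(z) = asin(C1*exp(-12*z))/4


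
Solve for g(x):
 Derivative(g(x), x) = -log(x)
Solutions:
 g(x) = C1 - x*log(x) + x


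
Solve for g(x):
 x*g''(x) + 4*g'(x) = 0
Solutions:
 g(x) = C1 + C2/x^3


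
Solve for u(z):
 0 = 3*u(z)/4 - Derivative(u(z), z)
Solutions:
 u(z) = C1*exp(3*z/4)


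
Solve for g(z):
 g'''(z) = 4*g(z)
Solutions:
 g(z) = C3*exp(2^(2/3)*z) + (C1*sin(2^(2/3)*sqrt(3)*z/2) + C2*cos(2^(2/3)*sqrt(3)*z/2))*exp(-2^(2/3)*z/2)


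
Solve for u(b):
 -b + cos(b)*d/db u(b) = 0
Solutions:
 u(b) = C1 + Integral(b/cos(b), b)


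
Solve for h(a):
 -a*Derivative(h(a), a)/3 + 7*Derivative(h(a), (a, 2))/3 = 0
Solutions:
 h(a) = C1 + C2*erfi(sqrt(14)*a/14)


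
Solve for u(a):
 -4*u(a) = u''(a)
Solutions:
 u(a) = C1*sin(2*a) + C2*cos(2*a)


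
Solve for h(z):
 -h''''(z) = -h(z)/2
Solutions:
 h(z) = C1*exp(-2^(3/4)*z/2) + C2*exp(2^(3/4)*z/2) + C3*sin(2^(3/4)*z/2) + C4*cos(2^(3/4)*z/2)


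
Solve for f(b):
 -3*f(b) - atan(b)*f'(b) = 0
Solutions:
 f(b) = C1*exp(-3*Integral(1/atan(b), b))


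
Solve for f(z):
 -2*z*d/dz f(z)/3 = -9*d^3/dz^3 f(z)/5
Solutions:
 f(z) = C1 + Integral(C2*airyai(10^(1/3)*z/3) + C3*airybi(10^(1/3)*z/3), z)


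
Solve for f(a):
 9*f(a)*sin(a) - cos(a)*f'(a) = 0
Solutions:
 f(a) = C1/cos(a)^9


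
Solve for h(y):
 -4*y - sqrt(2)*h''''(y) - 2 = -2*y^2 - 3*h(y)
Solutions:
 h(y) = C1*exp(-2^(7/8)*3^(1/4)*y/2) + C2*exp(2^(7/8)*3^(1/4)*y/2) + C3*sin(2^(7/8)*3^(1/4)*y/2) + C4*cos(2^(7/8)*3^(1/4)*y/2) - 2*y^2/3 + 4*y/3 + 2/3


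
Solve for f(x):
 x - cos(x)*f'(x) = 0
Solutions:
 f(x) = C1 + Integral(x/cos(x), x)


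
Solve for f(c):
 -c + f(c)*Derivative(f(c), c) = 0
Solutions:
 f(c) = -sqrt(C1 + c^2)
 f(c) = sqrt(C1 + c^2)


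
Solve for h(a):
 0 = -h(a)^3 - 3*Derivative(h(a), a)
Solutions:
 h(a) = -sqrt(6)*sqrt(-1/(C1 - a))/2
 h(a) = sqrt(6)*sqrt(-1/(C1 - a))/2


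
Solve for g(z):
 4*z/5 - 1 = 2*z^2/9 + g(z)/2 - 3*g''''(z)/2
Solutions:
 g(z) = C1*exp(-3^(3/4)*z/3) + C2*exp(3^(3/4)*z/3) + C3*sin(3^(3/4)*z/3) + C4*cos(3^(3/4)*z/3) - 4*z^2/9 + 8*z/5 - 2


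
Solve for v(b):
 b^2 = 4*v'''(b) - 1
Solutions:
 v(b) = C1 + C2*b + C3*b^2 + b^5/240 + b^3/24


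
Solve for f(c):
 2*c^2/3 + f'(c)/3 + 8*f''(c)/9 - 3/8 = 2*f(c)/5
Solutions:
 f(c) = C1*exp(3*c*(-5 + sqrt(345))/80) + C2*exp(-3*c*(5 + sqrt(345))/80) + 5*c^2/3 + 25*c/9 + 1265/144


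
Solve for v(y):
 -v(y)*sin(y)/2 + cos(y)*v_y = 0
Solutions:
 v(y) = C1/sqrt(cos(y))


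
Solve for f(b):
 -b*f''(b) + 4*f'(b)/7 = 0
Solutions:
 f(b) = C1 + C2*b^(11/7)


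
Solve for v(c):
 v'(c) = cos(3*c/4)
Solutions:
 v(c) = C1 + 4*sin(3*c/4)/3


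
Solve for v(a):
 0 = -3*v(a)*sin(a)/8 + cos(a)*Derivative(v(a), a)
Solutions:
 v(a) = C1/cos(a)^(3/8)


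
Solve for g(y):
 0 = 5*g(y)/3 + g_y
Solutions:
 g(y) = C1*exp(-5*y/3)


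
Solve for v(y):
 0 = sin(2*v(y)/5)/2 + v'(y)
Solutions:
 y/2 + 5*log(cos(2*v(y)/5) - 1)/4 - 5*log(cos(2*v(y)/5) + 1)/4 = C1


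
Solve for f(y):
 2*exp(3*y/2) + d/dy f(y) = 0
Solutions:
 f(y) = C1 - 4*exp(3*y/2)/3


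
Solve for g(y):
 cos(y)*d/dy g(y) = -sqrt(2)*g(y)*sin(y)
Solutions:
 g(y) = C1*cos(y)^(sqrt(2))


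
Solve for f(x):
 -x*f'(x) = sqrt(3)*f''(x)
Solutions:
 f(x) = C1 + C2*erf(sqrt(2)*3^(3/4)*x/6)


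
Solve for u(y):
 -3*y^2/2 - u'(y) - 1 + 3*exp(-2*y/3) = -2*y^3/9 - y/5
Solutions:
 u(y) = C1 + y^4/18 - y^3/2 + y^2/10 - y - 9*exp(-2*y/3)/2


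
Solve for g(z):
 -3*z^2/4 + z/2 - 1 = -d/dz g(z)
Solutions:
 g(z) = C1 + z^3/4 - z^2/4 + z


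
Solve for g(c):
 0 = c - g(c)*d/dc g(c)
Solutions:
 g(c) = -sqrt(C1 + c^2)
 g(c) = sqrt(C1 + c^2)


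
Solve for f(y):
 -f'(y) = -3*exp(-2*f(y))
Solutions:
 f(y) = log(-sqrt(C1 + 6*y))
 f(y) = log(C1 + 6*y)/2


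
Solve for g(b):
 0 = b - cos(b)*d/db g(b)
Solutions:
 g(b) = C1 + Integral(b/cos(b), b)


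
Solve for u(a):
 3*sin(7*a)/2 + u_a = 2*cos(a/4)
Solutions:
 u(a) = C1 + 8*sin(a/4) + 3*cos(7*a)/14


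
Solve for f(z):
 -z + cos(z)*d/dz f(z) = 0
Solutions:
 f(z) = C1 + Integral(z/cos(z), z)


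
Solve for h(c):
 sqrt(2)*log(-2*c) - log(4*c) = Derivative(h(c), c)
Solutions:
 h(c) = C1 - c*(1 - sqrt(2))*log(c) + c*(-sqrt(2) - 2*log(2) + sqrt(2)*log(2) + 1 + sqrt(2)*I*pi)


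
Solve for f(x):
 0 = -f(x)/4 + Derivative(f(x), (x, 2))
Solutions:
 f(x) = C1*exp(-x/2) + C2*exp(x/2)


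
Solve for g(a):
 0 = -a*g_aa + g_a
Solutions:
 g(a) = C1 + C2*a^2


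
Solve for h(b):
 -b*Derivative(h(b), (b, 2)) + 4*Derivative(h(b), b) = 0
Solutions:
 h(b) = C1 + C2*b^5


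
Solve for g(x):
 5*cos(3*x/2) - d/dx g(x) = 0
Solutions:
 g(x) = C1 + 10*sin(3*x/2)/3


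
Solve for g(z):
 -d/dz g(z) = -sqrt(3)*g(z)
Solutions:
 g(z) = C1*exp(sqrt(3)*z)


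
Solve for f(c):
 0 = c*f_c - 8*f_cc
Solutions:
 f(c) = C1 + C2*erfi(c/4)


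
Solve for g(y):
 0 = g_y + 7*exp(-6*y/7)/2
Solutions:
 g(y) = C1 + 49*exp(-6*y/7)/12


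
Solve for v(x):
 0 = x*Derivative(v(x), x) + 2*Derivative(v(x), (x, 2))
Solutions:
 v(x) = C1 + C2*erf(x/2)


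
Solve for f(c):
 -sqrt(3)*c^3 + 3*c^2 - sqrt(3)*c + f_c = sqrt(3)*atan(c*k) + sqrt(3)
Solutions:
 f(c) = C1 + sqrt(3)*c^4/4 - c^3 + sqrt(3)*c^2/2 + sqrt(3)*c + sqrt(3)*Piecewise((c*atan(c*k) - log(c^2*k^2 + 1)/(2*k), Ne(k, 0)), (0, True))


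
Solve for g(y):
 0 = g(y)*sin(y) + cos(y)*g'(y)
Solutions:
 g(y) = C1*cos(y)


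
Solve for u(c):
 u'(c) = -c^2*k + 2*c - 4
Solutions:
 u(c) = C1 - c^3*k/3 + c^2 - 4*c


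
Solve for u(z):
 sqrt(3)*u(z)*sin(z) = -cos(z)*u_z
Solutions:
 u(z) = C1*cos(z)^(sqrt(3))


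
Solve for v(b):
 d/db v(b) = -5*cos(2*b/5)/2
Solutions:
 v(b) = C1 - 25*sin(2*b/5)/4


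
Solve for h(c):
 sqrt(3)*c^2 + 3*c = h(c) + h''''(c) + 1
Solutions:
 h(c) = sqrt(3)*c^2 + 3*c + (C1*sin(sqrt(2)*c/2) + C2*cos(sqrt(2)*c/2))*exp(-sqrt(2)*c/2) + (C3*sin(sqrt(2)*c/2) + C4*cos(sqrt(2)*c/2))*exp(sqrt(2)*c/2) - 1


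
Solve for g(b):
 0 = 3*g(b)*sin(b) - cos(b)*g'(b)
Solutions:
 g(b) = C1/cos(b)^3


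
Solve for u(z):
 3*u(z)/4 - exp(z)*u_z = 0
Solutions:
 u(z) = C1*exp(-3*exp(-z)/4)


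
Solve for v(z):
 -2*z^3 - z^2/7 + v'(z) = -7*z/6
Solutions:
 v(z) = C1 + z^4/2 + z^3/21 - 7*z^2/12


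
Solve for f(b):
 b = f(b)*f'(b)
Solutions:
 f(b) = -sqrt(C1 + b^2)
 f(b) = sqrt(C1 + b^2)


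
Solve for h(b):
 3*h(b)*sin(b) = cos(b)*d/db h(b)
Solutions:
 h(b) = C1/cos(b)^3


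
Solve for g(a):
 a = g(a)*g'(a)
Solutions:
 g(a) = -sqrt(C1 + a^2)
 g(a) = sqrt(C1 + a^2)


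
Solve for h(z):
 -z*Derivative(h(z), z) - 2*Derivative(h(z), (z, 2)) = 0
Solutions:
 h(z) = C1 + C2*erf(z/2)


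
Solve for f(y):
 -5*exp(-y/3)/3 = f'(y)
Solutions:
 f(y) = C1 + 5*exp(-y/3)


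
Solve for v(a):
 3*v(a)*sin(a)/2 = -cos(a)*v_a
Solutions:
 v(a) = C1*cos(a)^(3/2)


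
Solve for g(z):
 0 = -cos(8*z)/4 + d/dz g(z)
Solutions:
 g(z) = C1 + sin(8*z)/32


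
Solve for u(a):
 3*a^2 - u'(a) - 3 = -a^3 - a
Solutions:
 u(a) = C1 + a^4/4 + a^3 + a^2/2 - 3*a


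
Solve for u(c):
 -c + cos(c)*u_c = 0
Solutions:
 u(c) = C1 + Integral(c/cos(c), c)


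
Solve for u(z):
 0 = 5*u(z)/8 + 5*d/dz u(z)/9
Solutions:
 u(z) = C1*exp(-9*z/8)


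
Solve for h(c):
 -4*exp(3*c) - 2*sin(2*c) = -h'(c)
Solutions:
 h(c) = C1 + 4*exp(3*c)/3 - cos(2*c)


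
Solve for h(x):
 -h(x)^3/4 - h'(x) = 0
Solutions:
 h(x) = -sqrt(2)*sqrt(-1/(C1 - x))
 h(x) = sqrt(2)*sqrt(-1/(C1 - x))


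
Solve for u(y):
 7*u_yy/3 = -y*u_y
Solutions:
 u(y) = C1 + C2*erf(sqrt(42)*y/14)


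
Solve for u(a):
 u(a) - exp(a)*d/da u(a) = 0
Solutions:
 u(a) = C1*exp(-exp(-a))


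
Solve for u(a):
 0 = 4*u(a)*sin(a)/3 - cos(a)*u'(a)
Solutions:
 u(a) = C1/cos(a)^(4/3)


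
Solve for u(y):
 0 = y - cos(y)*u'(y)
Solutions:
 u(y) = C1 + Integral(y/cos(y), y)


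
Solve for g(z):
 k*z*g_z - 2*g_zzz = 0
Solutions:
 g(z) = C1 + Integral(C2*airyai(2^(2/3)*k^(1/3)*z/2) + C3*airybi(2^(2/3)*k^(1/3)*z/2), z)


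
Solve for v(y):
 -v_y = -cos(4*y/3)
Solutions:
 v(y) = C1 + 3*sin(4*y/3)/4


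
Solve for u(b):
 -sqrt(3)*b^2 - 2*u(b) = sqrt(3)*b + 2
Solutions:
 u(b) = -sqrt(3)*b^2/2 - sqrt(3)*b/2 - 1


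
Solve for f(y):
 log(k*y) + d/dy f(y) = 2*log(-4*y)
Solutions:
 f(y) = C1 + y*(-log(-k) - 1 + 4*log(2)) + y*log(-y)


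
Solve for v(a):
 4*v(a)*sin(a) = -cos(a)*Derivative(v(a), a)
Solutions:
 v(a) = C1*cos(a)^4


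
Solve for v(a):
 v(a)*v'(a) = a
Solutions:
 v(a) = -sqrt(C1 + a^2)
 v(a) = sqrt(C1 + a^2)


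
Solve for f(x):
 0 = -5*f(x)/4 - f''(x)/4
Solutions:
 f(x) = C1*sin(sqrt(5)*x) + C2*cos(sqrt(5)*x)


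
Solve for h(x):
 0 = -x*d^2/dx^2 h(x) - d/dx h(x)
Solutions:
 h(x) = C1 + C2*log(x)


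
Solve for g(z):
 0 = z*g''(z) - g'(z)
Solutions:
 g(z) = C1 + C2*z^2


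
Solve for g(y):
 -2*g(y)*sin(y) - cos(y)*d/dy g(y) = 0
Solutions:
 g(y) = C1*cos(y)^2


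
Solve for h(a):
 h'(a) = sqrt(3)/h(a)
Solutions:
 h(a) = -sqrt(C1 + 2*sqrt(3)*a)
 h(a) = sqrt(C1 + 2*sqrt(3)*a)


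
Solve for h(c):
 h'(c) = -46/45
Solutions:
 h(c) = C1 - 46*c/45


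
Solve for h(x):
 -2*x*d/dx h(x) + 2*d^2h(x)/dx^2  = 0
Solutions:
 h(x) = C1 + C2*erfi(sqrt(2)*x/2)


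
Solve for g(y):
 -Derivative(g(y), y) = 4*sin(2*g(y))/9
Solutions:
 4*y/9 + log(cos(2*g(y)) - 1)/4 - log(cos(2*g(y)) + 1)/4 = C1


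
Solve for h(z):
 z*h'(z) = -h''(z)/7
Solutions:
 h(z) = C1 + C2*erf(sqrt(14)*z/2)


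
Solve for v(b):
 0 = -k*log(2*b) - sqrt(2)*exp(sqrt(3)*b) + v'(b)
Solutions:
 v(b) = C1 + b*k*log(b) + b*k*(-1 + log(2)) + sqrt(6)*exp(sqrt(3)*b)/3


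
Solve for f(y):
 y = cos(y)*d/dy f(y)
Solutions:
 f(y) = C1 + Integral(y/cos(y), y)


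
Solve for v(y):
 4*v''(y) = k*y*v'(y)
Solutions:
 v(y) = Piecewise((-sqrt(2)*sqrt(pi)*C1*erf(sqrt(2)*y*sqrt(-k)/4)/sqrt(-k) - C2, (k > 0) | (k < 0)), (-C1*y - C2, True))


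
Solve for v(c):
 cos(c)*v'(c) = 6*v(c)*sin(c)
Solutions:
 v(c) = C1/cos(c)^6


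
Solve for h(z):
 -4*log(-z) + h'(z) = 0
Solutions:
 h(z) = C1 + 4*z*log(-z) - 4*z


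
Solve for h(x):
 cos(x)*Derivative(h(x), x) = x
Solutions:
 h(x) = C1 + Integral(x/cos(x), x)


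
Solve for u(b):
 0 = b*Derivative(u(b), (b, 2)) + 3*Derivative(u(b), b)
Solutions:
 u(b) = C1 + C2/b^2


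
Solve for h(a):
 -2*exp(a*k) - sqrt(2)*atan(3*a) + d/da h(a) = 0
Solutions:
 h(a) = C1 + sqrt(2)*(a*atan(3*a) - log(9*a^2 + 1)/6) + 2*Piecewise((exp(a*k)/k, Ne(k, 0)), (a, True))


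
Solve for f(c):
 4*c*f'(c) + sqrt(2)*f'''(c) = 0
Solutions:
 f(c) = C1 + Integral(C2*airyai(-sqrt(2)*c) + C3*airybi(-sqrt(2)*c), c)


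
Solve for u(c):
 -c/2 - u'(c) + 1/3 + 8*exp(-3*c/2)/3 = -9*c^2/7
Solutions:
 u(c) = C1 + 3*c^3/7 - c^2/4 + c/3 - 16*exp(-3*c/2)/9


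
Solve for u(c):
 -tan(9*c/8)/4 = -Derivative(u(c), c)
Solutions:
 u(c) = C1 - 2*log(cos(9*c/8))/9


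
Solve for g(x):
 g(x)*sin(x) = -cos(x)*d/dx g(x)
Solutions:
 g(x) = C1*cos(x)


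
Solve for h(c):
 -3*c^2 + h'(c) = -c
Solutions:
 h(c) = C1 + c^3 - c^2/2


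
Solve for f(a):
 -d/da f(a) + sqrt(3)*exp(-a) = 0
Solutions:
 f(a) = C1 - sqrt(3)*exp(-a)


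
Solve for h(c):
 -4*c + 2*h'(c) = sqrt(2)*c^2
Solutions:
 h(c) = C1 + sqrt(2)*c^3/6 + c^2


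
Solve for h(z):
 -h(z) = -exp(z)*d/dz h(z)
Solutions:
 h(z) = C1*exp(-exp(-z))


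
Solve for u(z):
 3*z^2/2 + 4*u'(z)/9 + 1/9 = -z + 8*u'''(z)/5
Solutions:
 u(z) = C1 + C2*exp(-sqrt(10)*z/6) + C3*exp(sqrt(10)*z/6) - 9*z^3/8 - 9*z^2/8 - 491*z/20


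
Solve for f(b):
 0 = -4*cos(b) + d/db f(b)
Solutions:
 f(b) = C1 + 4*sin(b)


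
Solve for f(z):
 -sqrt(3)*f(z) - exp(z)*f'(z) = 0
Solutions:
 f(z) = C1*exp(sqrt(3)*exp(-z))


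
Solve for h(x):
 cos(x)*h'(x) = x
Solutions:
 h(x) = C1 + Integral(x/cos(x), x)


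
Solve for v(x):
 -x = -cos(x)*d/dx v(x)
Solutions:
 v(x) = C1 + Integral(x/cos(x), x)


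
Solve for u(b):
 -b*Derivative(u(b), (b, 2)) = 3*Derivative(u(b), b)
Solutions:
 u(b) = C1 + C2/b^2


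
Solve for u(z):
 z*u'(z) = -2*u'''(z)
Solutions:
 u(z) = C1 + Integral(C2*airyai(-2^(2/3)*z/2) + C3*airybi(-2^(2/3)*z/2), z)


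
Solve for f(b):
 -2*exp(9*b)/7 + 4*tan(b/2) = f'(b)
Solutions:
 f(b) = C1 - 2*exp(9*b)/63 - 8*log(cos(b/2))


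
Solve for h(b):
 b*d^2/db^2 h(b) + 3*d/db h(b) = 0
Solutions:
 h(b) = C1 + C2/b^2


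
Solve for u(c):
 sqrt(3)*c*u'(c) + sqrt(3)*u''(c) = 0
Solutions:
 u(c) = C1 + C2*erf(sqrt(2)*c/2)


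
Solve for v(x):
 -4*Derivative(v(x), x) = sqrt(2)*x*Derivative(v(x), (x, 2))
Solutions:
 v(x) = C1 + C2*x^(1 - 2*sqrt(2))


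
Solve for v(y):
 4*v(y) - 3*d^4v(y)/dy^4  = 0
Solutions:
 v(y) = C1*exp(-sqrt(2)*3^(3/4)*y/3) + C2*exp(sqrt(2)*3^(3/4)*y/3) + C3*sin(sqrt(2)*3^(3/4)*y/3) + C4*cos(sqrt(2)*3^(3/4)*y/3)


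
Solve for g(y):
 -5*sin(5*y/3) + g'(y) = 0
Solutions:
 g(y) = C1 - 3*cos(5*y/3)


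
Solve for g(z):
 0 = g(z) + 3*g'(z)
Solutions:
 g(z) = C1*exp(-z/3)


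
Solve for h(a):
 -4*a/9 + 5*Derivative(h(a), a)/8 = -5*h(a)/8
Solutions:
 h(a) = C1*exp(-a) + 32*a/45 - 32/45


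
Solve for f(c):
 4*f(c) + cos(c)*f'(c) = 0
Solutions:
 f(c) = C1*(sin(c)^2 - 2*sin(c) + 1)/(sin(c)^2 + 2*sin(c) + 1)


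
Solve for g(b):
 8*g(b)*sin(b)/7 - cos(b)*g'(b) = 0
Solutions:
 g(b) = C1/cos(b)^(8/7)


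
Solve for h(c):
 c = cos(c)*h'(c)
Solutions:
 h(c) = C1 + Integral(c/cos(c), c)


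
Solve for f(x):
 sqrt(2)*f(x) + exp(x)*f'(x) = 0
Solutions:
 f(x) = C1*exp(sqrt(2)*exp(-x))


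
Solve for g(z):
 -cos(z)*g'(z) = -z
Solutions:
 g(z) = C1 + Integral(z/cos(z), z)


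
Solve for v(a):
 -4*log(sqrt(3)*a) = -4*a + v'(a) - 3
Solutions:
 v(a) = C1 + 2*a^2 - 4*a*log(a) - a*log(9) + 7*a


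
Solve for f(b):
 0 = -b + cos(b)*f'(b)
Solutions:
 f(b) = C1 + Integral(b/cos(b), b)


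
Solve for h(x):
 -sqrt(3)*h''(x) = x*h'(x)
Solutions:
 h(x) = C1 + C2*erf(sqrt(2)*3^(3/4)*x/6)


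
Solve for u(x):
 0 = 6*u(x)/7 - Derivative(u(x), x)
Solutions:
 u(x) = C1*exp(6*x/7)


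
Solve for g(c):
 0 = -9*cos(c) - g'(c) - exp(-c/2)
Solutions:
 g(c) = C1 - 9*sin(c) + 2*exp(-c/2)


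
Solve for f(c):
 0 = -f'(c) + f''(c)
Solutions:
 f(c) = C1 + C2*exp(c)


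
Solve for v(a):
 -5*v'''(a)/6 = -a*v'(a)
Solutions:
 v(a) = C1 + Integral(C2*airyai(5^(2/3)*6^(1/3)*a/5) + C3*airybi(5^(2/3)*6^(1/3)*a/5), a)


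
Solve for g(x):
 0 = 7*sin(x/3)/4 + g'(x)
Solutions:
 g(x) = C1 + 21*cos(x/3)/4


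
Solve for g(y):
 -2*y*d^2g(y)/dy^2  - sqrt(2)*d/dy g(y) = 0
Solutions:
 g(y) = C1 + C2*y^(1 - sqrt(2)/2)


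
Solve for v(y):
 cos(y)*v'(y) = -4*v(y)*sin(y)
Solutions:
 v(y) = C1*cos(y)^4


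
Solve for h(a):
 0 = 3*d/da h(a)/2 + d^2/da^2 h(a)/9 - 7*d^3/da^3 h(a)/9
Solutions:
 h(a) = C1 + C2*exp(a*(1 - sqrt(379))/14) + C3*exp(a*(1 + sqrt(379))/14)


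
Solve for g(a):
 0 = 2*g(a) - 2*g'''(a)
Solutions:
 g(a) = C3*exp(a) + (C1*sin(sqrt(3)*a/2) + C2*cos(sqrt(3)*a/2))*exp(-a/2)


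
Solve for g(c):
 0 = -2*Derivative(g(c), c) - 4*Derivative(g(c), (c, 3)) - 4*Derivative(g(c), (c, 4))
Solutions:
 g(c) = C1 + C2*exp(c*(-4 + 2*2^(2/3)/(3*sqrt(105) + 31)^(1/3) + 2^(1/3)*(3*sqrt(105) + 31)^(1/3))/12)*sin(2^(1/3)*sqrt(3)*c*(-(3*sqrt(105) + 31)^(1/3) + 2*2^(1/3)/(3*sqrt(105) + 31)^(1/3))/12) + C3*exp(c*(-4 + 2*2^(2/3)/(3*sqrt(105) + 31)^(1/3) + 2^(1/3)*(3*sqrt(105) + 31)^(1/3))/12)*cos(2^(1/3)*sqrt(3)*c*(-(3*sqrt(105) + 31)^(1/3) + 2*2^(1/3)/(3*sqrt(105) + 31)^(1/3))/12) + C4*exp(-c*(2*2^(2/3)/(3*sqrt(105) + 31)^(1/3) + 2 + 2^(1/3)*(3*sqrt(105) + 31)^(1/3))/6)


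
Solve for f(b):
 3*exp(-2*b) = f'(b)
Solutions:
 f(b) = C1 - 3*exp(-2*b)/2


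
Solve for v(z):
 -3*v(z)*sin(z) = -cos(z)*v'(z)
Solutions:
 v(z) = C1/cos(z)^3


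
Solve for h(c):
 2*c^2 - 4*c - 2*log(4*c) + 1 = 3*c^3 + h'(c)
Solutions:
 h(c) = C1 - 3*c^4/4 + 2*c^3/3 - 2*c^2 - 2*c*log(c) - 4*c*log(2) + 3*c


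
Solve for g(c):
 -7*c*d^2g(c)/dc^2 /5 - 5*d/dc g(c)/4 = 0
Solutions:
 g(c) = C1 + C2*c^(3/28)


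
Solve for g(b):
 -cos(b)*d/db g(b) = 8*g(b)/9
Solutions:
 g(b) = C1*(sin(b) - 1)^(4/9)/(sin(b) + 1)^(4/9)


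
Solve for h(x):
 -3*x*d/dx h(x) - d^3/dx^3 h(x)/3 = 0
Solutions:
 h(x) = C1 + Integral(C2*airyai(-3^(2/3)*x) + C3*airybi(-3^(2/3)*x), x)


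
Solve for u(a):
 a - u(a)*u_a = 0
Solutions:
 u(a) = -sqrt(C1 + a^2)
 u(a) = sqrt(C1 + a^2)


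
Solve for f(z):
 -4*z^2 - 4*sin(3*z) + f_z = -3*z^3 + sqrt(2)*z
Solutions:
 f(z) = C1 - 3*z^4/4 + 4*z^3/3 + sqrt(2)*z^2/2 - 4*cos(3*z)/3


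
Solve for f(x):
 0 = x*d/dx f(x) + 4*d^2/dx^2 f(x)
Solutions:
 f(x) = C1 + C2*erf(sqrt(2)*x/4)


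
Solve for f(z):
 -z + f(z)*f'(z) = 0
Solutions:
 f(z) = -sqrt(C1 + z^2)
 f(z) = sqrt(C1 + z^2)


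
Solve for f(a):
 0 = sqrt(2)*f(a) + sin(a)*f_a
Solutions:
 f(a) = C1*(cos(a) + 1)^(sqrt(2)/2)/(cos(a) - 1)^(sqrt(2)/2)


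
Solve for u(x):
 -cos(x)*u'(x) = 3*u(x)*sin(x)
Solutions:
 u(x) = C1*cos(x)^3


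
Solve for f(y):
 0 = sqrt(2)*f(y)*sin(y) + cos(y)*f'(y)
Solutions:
 f(y) = C1*cos(y)^(sqrt(2))


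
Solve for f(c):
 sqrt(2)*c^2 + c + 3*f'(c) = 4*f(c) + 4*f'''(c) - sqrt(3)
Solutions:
 f(c) = C1*exp(c*((sqrt(15) + 4)^(-1/3) + (sqrt(15) + 4)^(1/3))/4)*sin(sqrt(3)*c*(-(sqrt(15) + 4)^(1/3) + (sqrt(15) + 4)^(-1/3))/4) + C2*exp(c*((sqrt(15) + 4)^(-1/3) + (sqrt(15) + 4)^(1/3))/4)*cos(sqrt(3)*c*(-(sqrt(15) + 4)^(1/3) + (sqrt(15) + 4)^(-1/3))/4) + C3*exp(-c*((sqrt(15) + 4)^(-1/3) + (sqrt(15) + 4)^(1/3))/2) + sqrt(2)*c^2/4 + c/4 + 3*sqrt(2)*c/8 + 3/16 + 9*sqrt(2)/32 + sqrt(3)/4


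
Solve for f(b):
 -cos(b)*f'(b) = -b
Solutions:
 f(b) = C1 + Integral(b/cos(b), b)


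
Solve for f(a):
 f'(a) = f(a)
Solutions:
 f(a) = C1*exp(a)


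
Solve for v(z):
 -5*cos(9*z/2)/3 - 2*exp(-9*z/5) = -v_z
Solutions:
 v(z) = C1 + 10*sin(9*z/2)/27 - 10*exp(-9*z/5)/9


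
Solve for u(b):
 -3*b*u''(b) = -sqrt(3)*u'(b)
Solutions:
 u(b) = C1 + C2*b^(sqrt(3)/3 + 1)


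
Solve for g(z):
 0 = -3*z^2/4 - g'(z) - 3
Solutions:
 g(z) = C1 - z^3/4 - 3*z


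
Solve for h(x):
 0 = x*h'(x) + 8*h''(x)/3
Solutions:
 h(x) = C1 + C2*erf(sqrt(3)*x/4)


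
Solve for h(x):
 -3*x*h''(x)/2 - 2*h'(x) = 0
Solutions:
 h(x) = C1 + C2/x^(1/3)


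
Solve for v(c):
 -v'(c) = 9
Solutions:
 v(c) = C1 - 9*c


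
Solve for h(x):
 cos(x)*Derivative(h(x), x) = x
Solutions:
 h(x) = C1 + Integral(x/cos(x), x)


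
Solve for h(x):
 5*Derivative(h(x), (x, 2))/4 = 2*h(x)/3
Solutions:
 h(x) = C1*exp(-2*sqrt(30)*x/15) + C2*exp(2*sqrt(30)*x/15)


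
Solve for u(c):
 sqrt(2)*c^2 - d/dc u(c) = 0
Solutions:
 u(c) = C1 + sqrt(2)*c^3/3


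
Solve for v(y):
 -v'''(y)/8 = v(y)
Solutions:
 v(y) = C3*exp(-2*y) + (C1*sin(sqrt(3)*y) + C2*cos(sqrt(3)*y))*exp(y)


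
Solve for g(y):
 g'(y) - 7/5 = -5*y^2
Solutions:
 g(y) = C1 - 5*y^3/3 + 7*y/5


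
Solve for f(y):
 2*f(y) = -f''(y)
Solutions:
 f(y) = C1*sin(sqrt(2)*y) + C2*cos(sqrt(2)*y)


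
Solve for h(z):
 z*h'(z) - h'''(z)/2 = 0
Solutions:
 h(z) = C1 + Integral(C2*airyai(2^(1/3)*z) + C3*airybi(2^(1/3)*z), z)


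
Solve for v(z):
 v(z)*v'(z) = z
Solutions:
 v(z) = -sqrt(C1 + z^2)
 v(z) = sqrt(C1 + z^2)


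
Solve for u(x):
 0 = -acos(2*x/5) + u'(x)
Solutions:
 u(x) = C1 + x*acos(2*x/5) - sqrt(25 - 4*x^2)/2


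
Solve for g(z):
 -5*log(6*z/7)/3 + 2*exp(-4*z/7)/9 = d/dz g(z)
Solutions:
 g(z) = C1 - 5*z*log(z)/3 + 5*z*(-log(6) + 1 + log(7))/3 - 7*exp(-4*z/7)/18


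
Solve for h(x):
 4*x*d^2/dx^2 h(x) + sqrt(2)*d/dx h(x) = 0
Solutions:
 h(x) = C1 + C2*x^(1 - sqrt(2)/4)


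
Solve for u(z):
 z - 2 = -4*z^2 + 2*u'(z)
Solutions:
 u(z) = C1 + 2*z^3/3 + z^2/4 - z


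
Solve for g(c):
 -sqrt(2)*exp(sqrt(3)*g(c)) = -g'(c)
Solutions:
 g(c) = sqrt(3)*(2*log(-1/(C1 + sqrt(2)*c)) - log(3))/6


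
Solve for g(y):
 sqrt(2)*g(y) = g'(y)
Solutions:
 g(y) = C1*exp(sqrt(2)*y)


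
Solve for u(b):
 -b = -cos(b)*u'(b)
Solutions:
 u(b) = C1 + Integral(b/cos(b), b)


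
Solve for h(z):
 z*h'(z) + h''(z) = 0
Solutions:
 h(z) = C1 + C2*erf(sqrt(2)*z/2)


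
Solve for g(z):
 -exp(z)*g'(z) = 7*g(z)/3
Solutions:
 g(z) = C1*exp(7*exp(-z)/3)


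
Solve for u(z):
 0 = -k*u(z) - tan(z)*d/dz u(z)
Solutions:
 u(z) = C1*exp(-k*log(sin(z)))


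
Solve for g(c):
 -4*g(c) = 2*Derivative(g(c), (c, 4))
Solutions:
 g(c) = (C1*sin(2^(3/4)*c/2) + C2*cos(2^(3/4)*c/2))*exp(-2^(3/4)*c/2) + (C3*sin(2^(3/4)*c/2) + C4*cos(2^(3/4)*c/2))*exp(2^(3/4)*c/2)


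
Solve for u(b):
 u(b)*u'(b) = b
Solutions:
 u(b) = -sqrt(C1 + b^2)
 u(b) = sqrt(C1 + b^2)


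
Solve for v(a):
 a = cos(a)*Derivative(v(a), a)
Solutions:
 v(a) = C1 + Integral(a/cos(a), a)


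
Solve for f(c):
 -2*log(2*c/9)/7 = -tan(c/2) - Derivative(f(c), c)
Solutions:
 f(c) = C1 + 2*c*log(c)/7 - 4*c*log(3)/7 - 2*c/7 + 2*c*log(2)/7 + 2*log(cos(c/2))


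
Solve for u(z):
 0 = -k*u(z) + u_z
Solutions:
 u(z) = C1*exp(k*z)


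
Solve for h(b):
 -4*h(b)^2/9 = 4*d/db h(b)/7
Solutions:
 h(b) = 9/(C1 + 7*b)


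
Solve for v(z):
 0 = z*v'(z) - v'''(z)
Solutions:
 v(z) = C1 + Integral(C2*airyai(z) + C3*airybi(z), z)


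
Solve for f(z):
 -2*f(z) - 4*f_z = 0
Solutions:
 f(z) = C1*exp(-z/2)


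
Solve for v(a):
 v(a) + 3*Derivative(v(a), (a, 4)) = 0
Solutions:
 v(a) = (C1*sin(sqrt(2)*3^(3/4)*a/6) + C2*cos(sqrt(2)*3^(3/4)*a/6))*exp(-sqrt(2)*3^(3/4)*a/6) + (C3*sin(sqrt(2)*3^(3/4)*a/6) + C4*cos(sqrt(2)*3^(3/4)*a/6))*exp(sqrt(2)*3^(3/4)*a/6)


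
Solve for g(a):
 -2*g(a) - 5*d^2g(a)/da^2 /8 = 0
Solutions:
 g(a) = C1*sin(4*sqrt(5)*a/5) + C2*cos(4*sqrt(5)*a/5)


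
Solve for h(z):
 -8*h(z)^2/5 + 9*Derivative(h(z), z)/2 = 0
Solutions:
 h(z) = -45/(C1 + 16*z)


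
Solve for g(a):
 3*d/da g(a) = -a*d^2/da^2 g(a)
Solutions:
 g(a) = C1 + C2/a^2


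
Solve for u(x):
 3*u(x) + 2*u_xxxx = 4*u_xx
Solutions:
 u(x) = (C1*sin(2^(3/4)*3^(1/4)*x*sin(atan(sqrt(2)/2)/2)/2) + C2*cos(2^(3/4)*3^(1/4)*x*sin(atan(sqrt(2)/2)/2)/2))*exp(-2^(3/4)*3^(1/4)*x*cos(atan(sqrt(2)/2)/2)/2) + (C3*sin(2^(3/4)*3^(1/4)*x*sin(atan(sqrt(2)/2)/2)/2) + C4*cos(2^(3/4)*3^(1/4)*x*sin(atan(sqrt(2)/2)/2)/2))*exp(2^(3/4)*3^(1/4)*x*cos(atan(sqrt(2)/2)/2)/2)


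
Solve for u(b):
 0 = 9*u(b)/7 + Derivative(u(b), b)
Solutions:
 u(b) = C1*exp(-9*b/7)


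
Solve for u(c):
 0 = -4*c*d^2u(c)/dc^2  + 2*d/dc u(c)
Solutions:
 u(c) = C1 + C2*c^(3/2)


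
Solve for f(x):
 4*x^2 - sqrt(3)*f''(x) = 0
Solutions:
 f(x) = C1 + C2*x + sqrt(3)*x^4/9


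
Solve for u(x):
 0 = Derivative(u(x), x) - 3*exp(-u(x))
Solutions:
 u(x) = log(C1 + 3*x)


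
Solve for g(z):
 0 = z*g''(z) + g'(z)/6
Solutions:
 g(z) = C1 + C2*z^(5/6)


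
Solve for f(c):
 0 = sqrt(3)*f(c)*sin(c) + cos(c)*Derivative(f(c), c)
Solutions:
 f(c) = C1*cos(c)^(sqrt(3))


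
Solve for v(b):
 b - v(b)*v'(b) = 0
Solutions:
 v(b) = -sqrt(C1 + b^2)
 v(b) = sqrt(C1 + b^2)


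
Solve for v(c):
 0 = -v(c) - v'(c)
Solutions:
 v(c) = C1*exp(-c)


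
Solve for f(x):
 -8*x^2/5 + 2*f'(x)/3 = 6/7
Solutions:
 f(x) = C1 + 4*x^3/5 + 9*x/7


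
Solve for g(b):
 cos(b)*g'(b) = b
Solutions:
 g(b) = C1 + Integral(b/cos(b), b)


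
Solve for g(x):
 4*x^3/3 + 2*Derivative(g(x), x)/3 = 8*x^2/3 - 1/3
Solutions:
 g(x) = C1 - x^4/2 + 4*x^3/3 - x/2


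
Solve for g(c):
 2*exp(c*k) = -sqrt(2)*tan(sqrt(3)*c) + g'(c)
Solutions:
 g(c) = C1 + 2*Piecewise((exp(c*k)/k, Ne(k, 0)), (c, True)) - sqrt(6)*log(cos(sqrt(3)*c))/3


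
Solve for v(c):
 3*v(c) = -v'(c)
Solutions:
 v(c) = C1*exp(-3*c)


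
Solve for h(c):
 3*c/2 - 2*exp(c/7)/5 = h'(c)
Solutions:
 h(c) = C1 + 3*c^2/4 - 14*exp(c/7)/5


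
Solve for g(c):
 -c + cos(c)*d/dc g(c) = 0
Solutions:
 g(c) = C1 + Integral(c/cos(c), c)


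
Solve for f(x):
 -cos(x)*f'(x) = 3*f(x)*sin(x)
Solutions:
 f(x) = C1*cos(x)^3


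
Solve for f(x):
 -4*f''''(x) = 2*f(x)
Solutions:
 f(x) = (C1*sin(2^(1/4)*x/2) + C2*cos(2^(1/4)*x/2))*exp(-2^(1/4)*x/2) + (C3*sin(2^(1/4)*x/2) + C4*cos(2^(1/4)*x/2))*exp(2^(1/4)*x/2)


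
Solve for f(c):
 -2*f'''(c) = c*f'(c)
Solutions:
 f(c) = C1 + Integral(C2*airyai(-2^(2/3)*c/2) + C3*airybi(-2^(2/3)*c/2), c)


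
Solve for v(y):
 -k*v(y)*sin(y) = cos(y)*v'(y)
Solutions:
 v(y) = C1*exp(k*log(cos(y)))


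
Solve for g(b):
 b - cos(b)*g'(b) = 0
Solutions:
 g(b) = C1 + Integral(b/cos(b), b)


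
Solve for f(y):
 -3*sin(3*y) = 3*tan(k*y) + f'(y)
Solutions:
 f(y) = C1 - 3*Piecewise((-log(cos(k*y))/k, Ne(k, 0)), (0, True)) + cos(3*y)


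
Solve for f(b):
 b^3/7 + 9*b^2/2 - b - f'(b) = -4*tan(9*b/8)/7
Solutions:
 f(b) = C1 + b^4/28 + 3*b^3/2 - b^2/2 - 32*log(cos(9*b/8))/63


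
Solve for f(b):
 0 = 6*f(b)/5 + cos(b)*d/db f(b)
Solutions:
 f(b) = C1*(sin(b) - 1)^(3/5)/(sin(b) + 1)^(3/5)


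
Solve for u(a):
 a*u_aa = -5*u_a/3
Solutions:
 u(a) = C1 + C2/a^(2/3)


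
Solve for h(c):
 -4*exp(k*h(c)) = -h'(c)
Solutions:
 h(c) = Piecewise((log(-1/(C1*k + 4*c*k))/k, Ne(k, 0)), (nan, True))
 h(c) = Piecewise((C1 + 4*c, Eq(k, 0)), (nan, True))


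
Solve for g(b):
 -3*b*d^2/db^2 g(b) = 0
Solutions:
 g(b) = C1 + C2*b


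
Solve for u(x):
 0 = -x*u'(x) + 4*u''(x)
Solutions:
 u(x) = C1 + C2*erfi(sqrt(2)*x/4)


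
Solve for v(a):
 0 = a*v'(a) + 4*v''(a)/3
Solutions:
 v(a) = C1 + C2*erf(sqrt(6)*a/4)


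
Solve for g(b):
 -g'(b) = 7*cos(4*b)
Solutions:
 g(b) = C1 - 7*sin(4*b)/4


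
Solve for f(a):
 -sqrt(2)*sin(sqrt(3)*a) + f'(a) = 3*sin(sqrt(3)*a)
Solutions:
 f(a) = C1 - sqrt(3)*cos(sqrt(3)*a) - sqrt(6)*cos(sqrt(3)*a)/3


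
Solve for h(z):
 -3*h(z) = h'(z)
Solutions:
 h(z) = C1*exp(-3*z)


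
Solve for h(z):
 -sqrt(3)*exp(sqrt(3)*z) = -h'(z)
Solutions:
 h(z) = C1 + exp(sqrt(3)*z)


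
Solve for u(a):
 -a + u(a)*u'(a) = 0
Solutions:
 u(a) = -sqrt(C1 + a^2)
 u(a) = sqrt(C1 + a^2)


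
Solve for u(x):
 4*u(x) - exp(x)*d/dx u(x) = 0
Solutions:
 u(x) = C1*exp(-4*exp(-x))


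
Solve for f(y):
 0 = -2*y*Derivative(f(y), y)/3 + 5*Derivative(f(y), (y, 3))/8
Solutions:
 f(y) = C1 + Integral(C2*airyai(2*15^(2/3)*2^(1/3)*y/15) + C3*airybi(2*15^(2/3)*2^(1/3)*y/15), y)


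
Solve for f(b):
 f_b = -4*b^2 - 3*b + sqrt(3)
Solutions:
 f(b) = C1 - 4*b^3/3 - 3*b^2/2 + sqrt(3)*b


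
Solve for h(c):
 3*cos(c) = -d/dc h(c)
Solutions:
 h(c) = C1 - 3*sin(c)


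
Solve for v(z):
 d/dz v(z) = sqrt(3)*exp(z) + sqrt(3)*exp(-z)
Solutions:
 v(z) = C1 + 2*sqrt(3)*sinh(z)


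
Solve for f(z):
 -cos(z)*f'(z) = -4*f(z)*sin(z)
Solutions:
 f(z) = C1/cos(z)^4


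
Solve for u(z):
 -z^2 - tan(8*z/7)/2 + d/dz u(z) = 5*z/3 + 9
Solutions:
 u(z) = C1 + z^3/3 + 5*z^2/6 + 9*z - 7*log(cos(8*z/7))/16


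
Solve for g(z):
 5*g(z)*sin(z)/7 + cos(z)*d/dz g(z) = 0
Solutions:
 g(z) = C1*cos(z)^(5/7)


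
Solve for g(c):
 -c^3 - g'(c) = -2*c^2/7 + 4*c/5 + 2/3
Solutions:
 g(c) = C1 - c^4/4 + 2*c^3/21 - 2*c^2/5 - 2*c/3


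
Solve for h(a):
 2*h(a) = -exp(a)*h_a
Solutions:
 h(a) = C1*exp(2*exp(-a))


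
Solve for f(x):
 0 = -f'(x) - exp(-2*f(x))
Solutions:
 f(x) = log(-sqrt(C1 - 2*x))
 f(x) = log(C1 - 2*x)/2


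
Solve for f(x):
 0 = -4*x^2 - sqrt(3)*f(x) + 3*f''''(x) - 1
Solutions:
 f(x) = C1*exp(-3^(7/8)*x/3) + C2*exp(3^(7/8)*x/3) + C3*sin(3^(7/8)*x/3) + C4*cos(3^(7/8)*x/3) - 4*sqrt(3)*x^2/3 - sqrt(3)/3


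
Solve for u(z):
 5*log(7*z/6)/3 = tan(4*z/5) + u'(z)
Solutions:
 u(z) = C1 + 5*z*log(z)/3 - 5*z*log(6)/3 - 5*z/3 + 5*z*log(7)/3 + 5*log(cos(4*z/5))/4


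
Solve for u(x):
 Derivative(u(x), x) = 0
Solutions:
 u(x) = C1


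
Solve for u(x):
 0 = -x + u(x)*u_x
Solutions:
 u(x) = -sqrt(C1 + x^2)
 u(x) = sqrt(C1 + x^2)


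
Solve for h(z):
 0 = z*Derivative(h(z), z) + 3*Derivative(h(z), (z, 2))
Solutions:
 h(z) = C1 + C2*erf(sqrt(6)*z/6)


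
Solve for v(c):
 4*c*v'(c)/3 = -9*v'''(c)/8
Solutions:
 v(c) = C1 + Integral(C2*airyai(-2*2^(2/3)*c/3) + C3*airybi(-2*2^(2/3)*c/3), c)


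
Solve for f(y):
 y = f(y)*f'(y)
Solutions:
 f(y) = -sqrt(C1 + y^2)
 f(y) = sqrt(C1 + y^2)


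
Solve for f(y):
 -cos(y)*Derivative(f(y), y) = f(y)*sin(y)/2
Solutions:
 f(y) = C1*sqrt(cos(y))


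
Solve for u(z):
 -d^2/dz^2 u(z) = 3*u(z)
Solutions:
 u(z) = C1*sin(sqrt(3)*z) + C2*cos(sqrt(3)*z)


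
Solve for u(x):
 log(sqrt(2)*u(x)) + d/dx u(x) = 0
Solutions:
 2*Integral(1/(2*log(_y) + log(2)), (_y, u(x))) = C1 - x


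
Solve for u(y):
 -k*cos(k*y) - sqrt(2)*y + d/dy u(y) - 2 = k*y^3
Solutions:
 u(y) = C1 + k*y^4/4 + sqrt(2)*y^2/2 + 2*y + sin(k*y)


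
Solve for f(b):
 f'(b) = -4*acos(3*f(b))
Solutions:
 Integral(1/acos(3*_y), (_y, f(b))) = C1 - 4*b


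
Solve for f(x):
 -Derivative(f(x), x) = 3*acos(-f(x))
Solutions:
 Integral(1/acos(-_y), (_y, f(x))) = C1 - 3*x


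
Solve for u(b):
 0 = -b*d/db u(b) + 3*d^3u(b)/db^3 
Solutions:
 u(b) = C1 + Integral(C2*airyai(3^(2/3)*b/3) + C3*airybi(3^(2/3)*b/3), b)


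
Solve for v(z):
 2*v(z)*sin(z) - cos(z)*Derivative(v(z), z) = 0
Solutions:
 v(z) = C1/cos(z)^2


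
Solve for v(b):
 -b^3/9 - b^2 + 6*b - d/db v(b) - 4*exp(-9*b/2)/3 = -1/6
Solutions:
 v(b) = C1 - b^4/36 - b^3/3 + 3*b^2 + b/6 + 8*exp(-9*b/2)/27


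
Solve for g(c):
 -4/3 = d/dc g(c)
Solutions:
 g(c) = C1 - 4*c/3


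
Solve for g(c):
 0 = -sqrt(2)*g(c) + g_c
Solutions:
 g(c) = C1*exp(sqrt(2)*c)


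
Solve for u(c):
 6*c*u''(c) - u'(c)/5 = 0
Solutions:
 u(c) = C1 + C2*c^(31/30)


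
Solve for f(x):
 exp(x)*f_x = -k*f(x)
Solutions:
 f(x) = C1*exp(k*exp(-x))


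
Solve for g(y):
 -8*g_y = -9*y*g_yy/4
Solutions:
 g(y) = C1 + C2*y^(41/9)


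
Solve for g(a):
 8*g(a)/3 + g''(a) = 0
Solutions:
 g(a) = C1*sin(2*sqrt(6)*a/3) + C2*cos(2*sqrt(6)*a/3)


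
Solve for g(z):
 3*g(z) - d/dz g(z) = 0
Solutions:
 g(z) = C1*exp(3*z)


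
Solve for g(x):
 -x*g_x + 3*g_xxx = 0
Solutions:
 g(x) = C1 + Integral(C2*airyai(3^(2/3)*x/3) + C3*airybi(3^(2/3)*x/3), x)


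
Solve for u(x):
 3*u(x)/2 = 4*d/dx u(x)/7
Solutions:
 u(x) = C1*exp(21*x/8)


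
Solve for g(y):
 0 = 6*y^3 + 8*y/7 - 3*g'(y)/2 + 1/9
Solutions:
 g(y) = C1 + y^4 + 8*y^2/21 + 2*y/27


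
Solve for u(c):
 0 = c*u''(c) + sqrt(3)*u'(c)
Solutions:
 u(c) = C1 + C2*c^(1 - sqrt(3))


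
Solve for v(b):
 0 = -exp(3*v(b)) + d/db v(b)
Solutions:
 v(b) = log(-1/(C1 + 3*b))/3
 v(b) = log((-1/(C1 + b))^(1/3)*(-3^(2/3) - 3*3^(1/6)*I)/6)
 v(b) = log((-1/(C1 + b))^(1/3)*(-3^(2/3) + 3*3^(1/6)*I)/6)


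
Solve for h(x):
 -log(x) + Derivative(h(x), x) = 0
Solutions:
 h(x) = C1 + x*log(x) - x


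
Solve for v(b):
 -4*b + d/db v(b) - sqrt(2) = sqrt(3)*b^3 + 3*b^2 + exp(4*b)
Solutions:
 v(b) = C1 + sqrt(3)*b^4/4 + b^3 + 2*b^2 + sqrt(2)*b + exp(4*b)/4


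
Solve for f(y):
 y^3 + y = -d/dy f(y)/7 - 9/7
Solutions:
 f(y) = C1 - 7*y^4/4 - 7*y^2/2 - 9*y


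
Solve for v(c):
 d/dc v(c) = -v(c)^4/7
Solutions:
 v(c) = 7^(1/3)*(1/(C1 + 3*c))^(1/3)
 v(c) = 7^(1/3)*(-3^(2/3) - 3*3^(1/6)*I)*(1/(C1 + c))^(1/3)/6
 v(c) = 7^(1/3)*(-3^(2/3) + 3*3^(1/6)*I)*(1/(C1 + c))^(1/3)/6


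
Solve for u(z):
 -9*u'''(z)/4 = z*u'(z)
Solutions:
 u(z) = C1 + Integral(C2*airyai(-2^(2/3)*3^(1/3)*z/3) + C3*airybi(-2^(2/3)*3^(1/3)*z/3), z)


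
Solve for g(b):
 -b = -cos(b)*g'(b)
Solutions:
 g(b) = C1 + Integral(b/cos(b), b)


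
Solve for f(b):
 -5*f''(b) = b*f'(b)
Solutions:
 f(b) = C1 + C2*erf(sqrt(10)*b/10)


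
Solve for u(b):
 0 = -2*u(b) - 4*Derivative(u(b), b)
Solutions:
 u(b) = C1*exp(-b/2)


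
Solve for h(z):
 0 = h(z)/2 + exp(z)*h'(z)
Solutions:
 h(z) = C1*exp(exp(-z)/2)


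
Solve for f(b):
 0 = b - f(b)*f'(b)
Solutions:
 f(b) = -sqrt(C1 + b^2)
 f(b) = sqrt(C1 + b^2)


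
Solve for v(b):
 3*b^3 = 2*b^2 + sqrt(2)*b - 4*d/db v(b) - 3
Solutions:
 v(b) = C1 - 3*b^4/16 + b^3/6 + sqrt(2)*b^2/8 - 3*b/4


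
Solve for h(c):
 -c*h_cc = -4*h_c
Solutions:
 h(c) = C1 + C2*c^5


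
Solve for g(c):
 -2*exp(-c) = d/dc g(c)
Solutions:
 g(c) = C1 + 2*exp(-c)


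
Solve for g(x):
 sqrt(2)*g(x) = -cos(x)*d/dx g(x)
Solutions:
 g(x) = C1*(sin(x) - 1)^(sqrt(2)/2)/(sin(x) + 1)^(sqrt(2)/2)


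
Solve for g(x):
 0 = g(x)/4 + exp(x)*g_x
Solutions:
 g(x) = C1*exp(exp(-x)/4)


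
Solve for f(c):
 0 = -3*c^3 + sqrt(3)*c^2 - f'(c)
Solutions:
 f(c) = C1 - 3*c^4/4 + sqrt(3)*c^3/3


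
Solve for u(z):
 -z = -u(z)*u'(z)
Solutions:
 u(z) = -sqrt(C1 + z^2)
 u(z) = sqrt(C1 + z^2)


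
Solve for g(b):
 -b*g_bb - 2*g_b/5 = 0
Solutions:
 g(b) = C1 + C2*b^(3/5)


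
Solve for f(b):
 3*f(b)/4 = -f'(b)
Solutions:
 f(b) = C1*exp(-3*b/4)


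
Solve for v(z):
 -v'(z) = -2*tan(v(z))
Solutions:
 v(z) = pi - asin(C1*exp(2*z))
 v(z) = asin(C1*exp(2*z))


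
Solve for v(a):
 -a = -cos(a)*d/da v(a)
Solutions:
 v(a) = C1 + Integral(a/cos(a), a)


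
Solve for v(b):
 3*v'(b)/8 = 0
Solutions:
 v(b) = C1


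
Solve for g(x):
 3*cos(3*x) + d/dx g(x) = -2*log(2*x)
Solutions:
 g(x) = C1 - 2*x*log(x) - 2*x*log(2) + 2*x - sin(3*x)


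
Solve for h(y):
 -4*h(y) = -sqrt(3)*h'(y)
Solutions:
 h(y) = C1*exp(4*sqrt(3)*y/3)


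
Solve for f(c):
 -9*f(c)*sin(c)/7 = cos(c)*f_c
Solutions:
 f(c) = C1*cos(c)^(9/7)


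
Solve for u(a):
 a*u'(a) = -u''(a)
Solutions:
 u(a) = C1 + C2*erf(sqrt(2)*a/2)


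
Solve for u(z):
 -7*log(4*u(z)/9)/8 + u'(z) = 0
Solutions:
 -8*Integral(1/(log(_y) - 2*log(3) + 2*log(2)), (_y, u(z)))/7 = C1 - z


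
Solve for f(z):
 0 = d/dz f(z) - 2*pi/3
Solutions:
 f(z) = C1 + 2*pi*z/3


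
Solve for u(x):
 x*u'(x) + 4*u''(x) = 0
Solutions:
 u(x) = C1 + C2*erf(sqrt(2)*x/4)


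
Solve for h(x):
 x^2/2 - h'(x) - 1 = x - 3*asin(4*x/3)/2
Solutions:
 h(x) = C1 + x^3/6 - x^2/2 + 3*x*asin(4*x/3)/2 - x + 3*sqrt(9 - 16*x^2)/8


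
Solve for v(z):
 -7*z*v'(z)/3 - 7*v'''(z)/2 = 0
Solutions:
 v(z) = C1 + Integral(C2*airyai(-2^(1/3)*3^(2/3)*z/3) + C3*airybi(-2^(1/3)*3^(2/3)*z/3), z)


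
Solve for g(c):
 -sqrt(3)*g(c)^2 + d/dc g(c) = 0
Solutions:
 g(c) = -1/(C1 + sqrt(3)*c)


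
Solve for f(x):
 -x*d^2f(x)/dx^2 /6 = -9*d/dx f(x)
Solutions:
 f(x) = C1 + C2*x^55


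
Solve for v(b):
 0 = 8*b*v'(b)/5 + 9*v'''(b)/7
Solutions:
 v(b) = C1 + Integral(C2*airyai(-2*525^(1/3)*b/15) + C3*airybi(-2*525^(1/3)*b/15), b)


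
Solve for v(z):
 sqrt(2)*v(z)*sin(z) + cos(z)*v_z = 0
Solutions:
 v(z) = C1*cos(z)^(sqrt(2))


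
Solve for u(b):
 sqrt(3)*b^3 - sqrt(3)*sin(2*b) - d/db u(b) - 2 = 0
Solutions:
 u(b) = C1 + sqrt(3)*b^4/4 - 2*b + sqrt(3)*cos(2*b)/2


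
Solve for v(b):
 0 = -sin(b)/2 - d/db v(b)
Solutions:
 v(b) = C1 + cos(b)/2


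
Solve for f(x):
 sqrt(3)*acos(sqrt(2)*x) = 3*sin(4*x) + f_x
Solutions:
 f(x) = C1 + sqrt(3)*(x*acos(sqrt(2)*x) - sqrt(2)*sqrt(1 - 2*x^2)/2) + 3*cos(4*x)/4


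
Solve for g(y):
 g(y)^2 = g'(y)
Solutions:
 g(y) = -1/(C1 + y)


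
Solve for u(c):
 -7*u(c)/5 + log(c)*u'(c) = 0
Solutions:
 u(c) = C1*exp(7*li(c)/5)


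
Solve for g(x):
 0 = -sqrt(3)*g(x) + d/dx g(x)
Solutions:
 g(x) = C1*exp(sqrt(3)*x)


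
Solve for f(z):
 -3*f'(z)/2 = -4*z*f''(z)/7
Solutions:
 f(z) = C1 + C2*z^(29/8)


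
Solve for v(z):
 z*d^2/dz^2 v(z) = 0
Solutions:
 v(z) = C1 + C2*z


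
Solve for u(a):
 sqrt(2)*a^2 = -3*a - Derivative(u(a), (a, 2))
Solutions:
 u(a) = C1 + C2*a - sqrt(2)*a^4/12 - a^3/2


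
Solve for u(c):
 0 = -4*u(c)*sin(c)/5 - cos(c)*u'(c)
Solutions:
 u(c) = C1*cos(c)^(4/5)


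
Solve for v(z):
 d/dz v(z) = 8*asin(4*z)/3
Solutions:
 v(z) = C1 + 8*z*asin(4*z)/3 + 2*sqrt(1 - 16*z^2)/3


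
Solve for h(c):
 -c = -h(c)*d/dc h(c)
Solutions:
 h(c) = -sqrt(C1 + c^2)
 h(c) = sqrt(C1 + c^2)


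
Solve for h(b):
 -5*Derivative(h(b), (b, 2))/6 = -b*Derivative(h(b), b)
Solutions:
 h(b) = C1 + C2*erfi(sqrt(15)*b/5)


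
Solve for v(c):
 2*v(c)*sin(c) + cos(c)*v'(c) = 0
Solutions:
 v(c) = C1*cos(c)^2


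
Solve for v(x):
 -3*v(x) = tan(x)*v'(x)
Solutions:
 v(x) = C1/sin(x)^3


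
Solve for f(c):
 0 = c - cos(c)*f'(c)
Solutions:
 f(c) = C1 + Integral(c/cos(c), c)
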